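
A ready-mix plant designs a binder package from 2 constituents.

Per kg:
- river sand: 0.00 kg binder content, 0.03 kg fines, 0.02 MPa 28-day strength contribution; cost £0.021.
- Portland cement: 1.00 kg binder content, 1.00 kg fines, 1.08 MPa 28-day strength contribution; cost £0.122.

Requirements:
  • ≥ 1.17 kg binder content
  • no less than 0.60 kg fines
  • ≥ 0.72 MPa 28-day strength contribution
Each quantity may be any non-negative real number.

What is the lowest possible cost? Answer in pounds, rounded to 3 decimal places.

Let x1 = kg of river sand, x2 = kg of Portland cement.
Minimise 0.021x1 + 0.122x2 s.t.:
  1x2 ≥ 1.17   (binder content)
  0.03x1 + 1x2 ≥ 0.6   (fines)
  0.02x1 + 1.08x2 ≥ 0.72   (28-day strength contribution)
  x1, x2 ≥ 0.
The optimal basis is {Portland cement}; river sand drops out. Binding constraint: binder content.
So Portland cement = 1.17 kg.
Total cost: 0.122·1.17 = 0.14274.

£0.143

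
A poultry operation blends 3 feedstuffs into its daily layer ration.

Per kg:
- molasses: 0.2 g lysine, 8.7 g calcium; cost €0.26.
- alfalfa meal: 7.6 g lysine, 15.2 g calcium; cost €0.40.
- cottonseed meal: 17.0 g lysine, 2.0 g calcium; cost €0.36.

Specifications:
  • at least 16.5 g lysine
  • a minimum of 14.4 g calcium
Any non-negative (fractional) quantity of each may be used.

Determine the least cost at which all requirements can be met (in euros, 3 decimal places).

Treat it as an LP. Let x1 = kg of molasses, x2 = kg of alfalfa meal, x3 = kg of cottonseed meal.
Minimise 0.26x1 + 0.4x2 + 0.36x3 subject to:
  0.2x1 + 7.6x2 + 17x3 ≥ 16.5   (lysine)
  8.7x1 + 15.2x2 + 2x3 ≥ 14.4   (calcium)
  x1, x2, x3 ≥ 0.
The minimum-cost mix takes nothing from molasses — only alfalfa meal, cottonseed meal. There the lysine and calcium constraints are tight.
Solving gives x2 = 0.8709, x3 = 0.5812.
Total cost: 0.4·0.8709 + 0.36·0.5812 = 0.55759.

€0.558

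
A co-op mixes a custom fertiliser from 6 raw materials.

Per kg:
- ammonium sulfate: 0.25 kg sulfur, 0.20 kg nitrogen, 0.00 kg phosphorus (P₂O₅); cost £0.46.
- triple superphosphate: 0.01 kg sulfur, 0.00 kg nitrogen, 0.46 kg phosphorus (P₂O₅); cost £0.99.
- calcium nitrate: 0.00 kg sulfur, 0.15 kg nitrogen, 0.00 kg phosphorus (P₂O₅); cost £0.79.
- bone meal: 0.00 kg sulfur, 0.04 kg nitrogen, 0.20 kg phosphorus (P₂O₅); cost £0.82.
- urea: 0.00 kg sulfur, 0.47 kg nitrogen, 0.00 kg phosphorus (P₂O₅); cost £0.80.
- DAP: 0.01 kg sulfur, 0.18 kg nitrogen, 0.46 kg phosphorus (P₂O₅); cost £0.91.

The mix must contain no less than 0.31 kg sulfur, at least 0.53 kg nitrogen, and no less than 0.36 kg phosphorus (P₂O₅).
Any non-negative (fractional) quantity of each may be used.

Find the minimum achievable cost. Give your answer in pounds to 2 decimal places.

This is a linear program. Let x1 = kg of ammonium sulfate, x2 = kg of triple superphosphate, x3 = kg of calcium nitrate, x4 = kg of bone meal, x5 = kg of urea, x6 = kg of DAP.
Minimise 0.46x1 + 0.99x2 + 0.79x3 + 0.82x4 + 0.8x5 + 0.91x6 with:
  0.25x1 + 0.01x2 + 0.01x6 ≥ 0.31   (sulfur)
  0.2x1 + 0.15x3 + 0.04x4 + 0.47x5 + 0.18x6 ≥ 0.53   (nitrogen)
  0.46x2 + 0.2x4 + 0.46x6 ≥ 0.36   (phosphorus (P₂O₅))
  x1, x2, x3, x4, x5, x6 ≥ 0.
At the optimum only ammonium sulfate, urea, DAP are positive (triple superphosphate, calcium nitrate, bone meal = 0). The sulfur, nitrogen, phosphorus (P₂O₅) requirements are met with equality.
Optimal quantities: ammonium sulfate = 1.209 kg, urea = 0.3136 kg, DAP = 0.7826 kg.
Hence cost = 0.46·1.209 + 0.8·0.3136 + 0.91·0.7826 = £1.5192.

£1.52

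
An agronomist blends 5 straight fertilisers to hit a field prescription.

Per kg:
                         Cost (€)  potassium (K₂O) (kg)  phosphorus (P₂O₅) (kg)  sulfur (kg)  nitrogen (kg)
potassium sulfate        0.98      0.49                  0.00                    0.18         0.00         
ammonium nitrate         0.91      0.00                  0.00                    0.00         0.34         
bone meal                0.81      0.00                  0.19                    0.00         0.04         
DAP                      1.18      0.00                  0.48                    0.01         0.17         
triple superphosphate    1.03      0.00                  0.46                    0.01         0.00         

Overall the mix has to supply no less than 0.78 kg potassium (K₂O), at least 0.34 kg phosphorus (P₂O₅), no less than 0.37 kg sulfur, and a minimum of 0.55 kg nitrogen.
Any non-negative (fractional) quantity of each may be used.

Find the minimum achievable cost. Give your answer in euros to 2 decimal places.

Treat it as an LP. Let x1 = kg of potassium sulfate, x2 = kg of ammonium nitrate, x3 = kg of bone meal, x4 = kg of DAP, x5 = kg of triple superphosphate.
Minimise 0.98x1 + 0.91x2 + 0.81x3 + 1.18x4 + 1.03x5 with:
  0.49x1 ≥ 0.78   (potassium (K₂O))
  0.19x3 + 0.48x4 + 0.46x5 ≥ 0.34   (phosphorus (P₂O₅))
  0.18x1 + 0.01x4 + 0.01x5 ≥ 0.37   (sulfur)
  0.34x2 + 0.04x3 + 0.17x4 ≥ 0.55   (nitrogen)
  x1, x2, x3, x4, x5 ≥ 0.
The optimal basis is {potassium sulfate, ammonium nitrate, DAP}; bone meal, triple superphosphate drop out. The phosphorus (P₂O₅), sulfur, nitrogen requirements are met with equality.
That vertex is x1 = 2.016, x2 = 1.263, x4 = 0.7083.
Cost = 0.98·2.016 + 0.91·1.263 + 1.18·0.7083 = 3.9608.

€3.96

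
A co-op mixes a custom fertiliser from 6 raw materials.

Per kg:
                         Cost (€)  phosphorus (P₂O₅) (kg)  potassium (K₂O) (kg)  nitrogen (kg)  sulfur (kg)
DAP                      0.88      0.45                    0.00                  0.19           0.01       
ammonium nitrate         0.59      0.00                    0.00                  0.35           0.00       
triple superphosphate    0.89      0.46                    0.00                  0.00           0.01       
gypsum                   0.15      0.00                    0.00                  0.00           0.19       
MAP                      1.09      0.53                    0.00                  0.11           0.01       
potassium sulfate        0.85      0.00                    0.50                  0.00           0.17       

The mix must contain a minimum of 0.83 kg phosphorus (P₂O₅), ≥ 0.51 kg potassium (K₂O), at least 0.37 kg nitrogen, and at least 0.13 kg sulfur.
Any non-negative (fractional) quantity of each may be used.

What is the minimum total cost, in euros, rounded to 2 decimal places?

€2.52

Set it up as a linear program. Let x1 = kg of DAP, x2 = kg of ammonium nitrate, x3 = kg of triple superphosphate, x4 = kg of gypsum, x5 = kg of MAP, x6 = kg of potassium sulfate.
Minimise 0.88x1 + 0.59x2 + 0.89x3 + 0.15x4 + 1.09x5 + 0.85x6 s.t.:
  0.45x1 + 0.46x3 + 0.53x5 ≥ 0.83   (phosphorus (P₂O₅))
  0.5x6 ≥ 0.51   (potassium (K₂O))
  0.19x1 + 0.35x2 + 0.11x5 ≥ 0.37   (nitrogen)
  0.01x1 + 0.01x3 + 0.19x4 + 0.01x5 + 0.17x6 ≥ 0.13   (sulfur)
  x1, x2, x3, x4, x5, x6 ≥ 0.
At the optimum only DAP, ammonium nitrate, potassium sulfate are positive (triple superphosphate, gypsum, MAP = 0). The phosphorus (P₂O₅), potassium (K₂O), nitrogen requirements are met with equality.
That vertex is x1 = 1.844, x2 = 0.05587, x6 = 1.02.
Hence cost = 0.88·1.844 + 0.59·0.05587 + 0.85·1.02 = €2.5227.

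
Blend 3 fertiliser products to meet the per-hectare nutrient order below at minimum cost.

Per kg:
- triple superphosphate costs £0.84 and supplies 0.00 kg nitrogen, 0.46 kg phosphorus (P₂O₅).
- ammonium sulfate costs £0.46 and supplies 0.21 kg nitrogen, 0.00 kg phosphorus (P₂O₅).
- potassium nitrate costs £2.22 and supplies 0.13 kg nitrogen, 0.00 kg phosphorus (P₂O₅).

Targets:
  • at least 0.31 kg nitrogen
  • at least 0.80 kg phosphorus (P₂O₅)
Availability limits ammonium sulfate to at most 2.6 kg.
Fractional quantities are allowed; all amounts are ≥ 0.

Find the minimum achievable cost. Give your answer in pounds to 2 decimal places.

£2.14

Set it up as a linear program. Let x1 = kg of triple superphosphate, x2 = kg of ammonium sulfate, x3 = kg of potassium nitrate.
min 0.84x1 + 0.46x2 + 2.22x3 with:
  0.21x2 + 0.13x3 ≥ 0.31   (nitrogen)
  0.46x1 ≥ 0.8   (phosphorus (P₂O₅))
  x2 ≤ 2.6
  x1, x2, x3 ≥ 0.
At the optimum only triple superphosphate, ammonium sulfate are positive (potassium nitrate = 0). Binding constraints: nitrogen and phosphorus (P₂O₅).
So triple superphosphate = 1.739 kg, ammonium sulfate = 1.476 kg.
Hence cost = 0.84·1.739 + 0.46·1.476 = £2.1397.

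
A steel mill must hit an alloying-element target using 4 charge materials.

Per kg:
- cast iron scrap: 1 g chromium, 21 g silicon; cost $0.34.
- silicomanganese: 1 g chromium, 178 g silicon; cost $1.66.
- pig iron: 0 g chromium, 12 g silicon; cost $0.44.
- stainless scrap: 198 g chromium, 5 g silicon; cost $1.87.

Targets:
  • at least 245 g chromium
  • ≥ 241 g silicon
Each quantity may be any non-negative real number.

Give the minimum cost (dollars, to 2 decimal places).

Let x1 = kg of cast iron scrap, x2 = kg of silicomanganese, x3 = kg of pig iron, x4 = kg of stainless scrap.
min 0.34x1 + 1.66x2 + 0.44x3 + 1.87x4 with:
  1x1 + 1x2 + 198x4 ≥ 245   (chromium)
  21x1 + 178x2 + 12x3 + 5x4 ≥ 241   (silicon)
  x1, x2, x3, x4 ≥ 0.
The cheapest feasible vertex uses only silicomanganese, stainless scrap; cast iron scrap, pig iron are not used. Binding constraints: chromium and silicon.
Optimal quantities: silicomanganese = 1.319 kg, stainless scrap = 1.231 kg.
Total cost: 1.66·1.319 + 1.87·1.231 = 4.4915.

$4.49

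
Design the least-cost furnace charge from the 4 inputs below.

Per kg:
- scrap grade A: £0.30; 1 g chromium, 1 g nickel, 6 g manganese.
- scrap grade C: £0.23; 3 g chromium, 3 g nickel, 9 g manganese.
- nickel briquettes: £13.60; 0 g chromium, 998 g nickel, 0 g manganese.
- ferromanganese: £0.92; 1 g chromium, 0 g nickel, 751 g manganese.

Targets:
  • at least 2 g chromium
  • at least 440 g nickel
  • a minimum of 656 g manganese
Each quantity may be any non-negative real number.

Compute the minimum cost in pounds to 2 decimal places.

Treat it as an LP. Let x1 = kg of scrap grade A, x2 = kg of scrap grade C, x3 = kg of nickel briquettes, x4 = kg of ferromanganese.
Minimise 0.3x1 + 0.23x2 + 13.6x3 + 0.92x4 s.t.:
  1x1 + 3x2 + 1x4 ≥ 2   (chromium)
  1x1 + 3x2 + 998x3 ≥ 440   (nickel)
  6x1 + 9x2 + 751x4 ≥ 656   (manganese)
  x1, x2, x3, x4 ≥ 0.
At the optimum only scrap grade C, nickel briquettes, ferromanganese are positive (scrap grade A = 0). There the chromium, nickel, manganese constraints are tight.
So scrap grade C = 0.377 kg, nickel briquettes = 0.4397 kg, ferromanganese = 0.869 kg.
Objective = 0.23·0.377 + 13.6·0.4397 + 0.92·0.869 = 6.8661.

£6.87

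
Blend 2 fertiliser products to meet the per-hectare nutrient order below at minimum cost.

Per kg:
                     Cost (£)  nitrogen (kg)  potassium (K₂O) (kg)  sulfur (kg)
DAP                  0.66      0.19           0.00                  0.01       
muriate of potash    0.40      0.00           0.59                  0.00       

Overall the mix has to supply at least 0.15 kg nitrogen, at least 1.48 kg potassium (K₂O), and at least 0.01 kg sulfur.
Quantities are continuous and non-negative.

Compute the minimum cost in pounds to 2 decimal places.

£1.66

Let x1 = kg of DAP, x2 = kg of muriate of potash.
Minimise 0.66x1 + 0.4x2 with:
  0.19x1 ≥ 0.15   (nitrogen)
  0.59x2 ≥ 1.48   (potassium (K₂O))
  0.01x1 ≥ 0.01   (sulfur)
  x1, x2 ≥ 0.
Both inputs are positive at the optimum. The potassium (K₂O) and sulfur requirements are met with equality.
So DAP = 1 kg, muriate of potash = 2.508 kg.
Hence cost = 0.66·1 + 0.4·2.508 = £1.6632.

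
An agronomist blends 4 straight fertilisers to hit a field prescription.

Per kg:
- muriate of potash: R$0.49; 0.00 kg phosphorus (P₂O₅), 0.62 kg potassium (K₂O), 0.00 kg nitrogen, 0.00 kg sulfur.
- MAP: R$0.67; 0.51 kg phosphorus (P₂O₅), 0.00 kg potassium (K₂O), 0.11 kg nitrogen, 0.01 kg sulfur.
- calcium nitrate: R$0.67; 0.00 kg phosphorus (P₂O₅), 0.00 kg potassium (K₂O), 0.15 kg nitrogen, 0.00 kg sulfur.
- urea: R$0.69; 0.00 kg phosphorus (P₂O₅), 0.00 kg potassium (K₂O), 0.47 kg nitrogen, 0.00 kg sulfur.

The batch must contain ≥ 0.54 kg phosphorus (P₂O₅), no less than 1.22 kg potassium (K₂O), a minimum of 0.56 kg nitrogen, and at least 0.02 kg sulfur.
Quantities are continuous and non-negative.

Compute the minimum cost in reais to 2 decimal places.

Let x1 = kg of muriate of potash, x2 = kg of MAP, x3 = kg of calcium nitrate, x4 = kg of urea.
min 0.49x1 + 0.67x2 + 0.67x3 + 0.69x4 with:
  0.51x2 ≥ 0.54   (phosphorus (P₂O₅))
  0.62x1 ≥ 1.22   (potassium (K₂O))
  0.11x2 + 0.15x3 + 0.47x4 ≥ 0.56   (nitrogen)
  0.01x2 ≥ 0.02   (sulfur)
  x1, x2, x3, x4 ≥ 0.
The optimal basis is {muriate of potash, MAP, urea}; calcium nitrate drops out. Binding constraints: potassium (K₂O), nitrogen, sulfur.
Optimal quantities: muriate of potash = 1.968 kg, MAP = 2 kg, urea = 0.7234 kg.
Cost = 0.49·1.968 + 0.67·2 + 0.69·0.7234 = 2.8035.

R$2.80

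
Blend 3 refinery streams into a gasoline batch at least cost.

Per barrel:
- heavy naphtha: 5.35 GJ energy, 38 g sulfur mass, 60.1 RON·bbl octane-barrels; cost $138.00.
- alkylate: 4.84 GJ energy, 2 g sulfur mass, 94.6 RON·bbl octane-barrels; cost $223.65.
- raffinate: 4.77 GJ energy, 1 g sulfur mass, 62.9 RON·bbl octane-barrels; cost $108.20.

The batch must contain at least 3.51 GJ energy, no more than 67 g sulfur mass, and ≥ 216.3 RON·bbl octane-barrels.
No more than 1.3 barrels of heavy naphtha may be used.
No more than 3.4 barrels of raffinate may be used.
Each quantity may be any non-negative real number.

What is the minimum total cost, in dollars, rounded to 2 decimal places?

Let x1 = barrels of heavy naphtha, x2 = barrels of alkylate, x3 = barrels of raffinate.
Minimize 138x1 + 223.65x2 + 108.2x3 with:
  5.35x1 + 4.84x2 + 4.77x3 ≥ 3.51   (energy)
  38x1 + 2x2 + 1x3 ≤ 67   (sulfur mass)
  60.1x1 + 94.6x2 + 62.9x3 ≥ 216.3   (octane-barrels)
  x1 ≤ 1.3
  x3 ≤ 3.4
  x1, x2, x3 ≥ 0.
The optimal basis is {heavy naphtha, raffinate}; alkylate drops out. There the octane-barrels and the raffinate cap constraints are tight.
So heavy naphtha = 0.0406 barrels, raffinate = 3.4 barrels.
Cost = 138·0.0406 + 108.2·3.4 = 373.4828.

$373.48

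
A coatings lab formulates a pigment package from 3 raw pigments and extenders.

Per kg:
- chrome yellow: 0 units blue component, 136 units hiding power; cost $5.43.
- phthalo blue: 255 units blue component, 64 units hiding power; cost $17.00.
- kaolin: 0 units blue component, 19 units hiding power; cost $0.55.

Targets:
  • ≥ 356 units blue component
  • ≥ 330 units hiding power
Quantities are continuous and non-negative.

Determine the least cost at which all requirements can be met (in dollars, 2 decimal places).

$30.70

Let x1 = kg of chrome yellow, x2 = kg of phthalo blue, x3 = kg of kaolin.
Minimize 5.43x1 + 17x2 + 0.55x3 s.t.:
  255x2 ≥ 356   (blue component)
  136x1 + 64x2 + 19x3 ≥ 330   (hiding power)
  x1, x2, x3 ≥ 0.
The optimal basis is {phthalo blue, kaolin}; chrome yellow drops out. The blue component and hiding power requirements are met with equality.
Solving gives x2 = 1.396, x3 = 12.67.
Total cost: 17·1.396 + 0.55·12.67 = 30.7005.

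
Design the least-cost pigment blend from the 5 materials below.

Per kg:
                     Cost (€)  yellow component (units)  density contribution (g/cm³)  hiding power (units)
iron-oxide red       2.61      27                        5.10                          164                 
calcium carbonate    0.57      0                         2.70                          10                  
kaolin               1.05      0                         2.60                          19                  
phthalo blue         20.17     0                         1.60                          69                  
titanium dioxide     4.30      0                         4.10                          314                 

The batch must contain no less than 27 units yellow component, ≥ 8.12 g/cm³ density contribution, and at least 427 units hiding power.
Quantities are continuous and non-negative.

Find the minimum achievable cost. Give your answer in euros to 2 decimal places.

€6.21

Let x1 = kg of iron-oxide red, x2 = kg of calcium carbonate, x3 = kg of kaolin, x4 = kg of phthalo blue, x5 = kg of titanium dioxide.
Minimize 2.61x1 + 0.57x2 + 1.05x3 + 20.17x4 + 4.3x5 with:
  27x1 ≥ 27   (yellow component)
  5.1x1 + 2.7x2 + 2.6x3 + 1.6x4 + 4.1x5 ≥ 8.12   (density contribution)
  164x1 + 10x2 + 19x3 + 69x4 + 314x5 ≥ 427   (hiding power)
  x1, x2, x3, x4, x5 ≥ 0.
The minimum-cost mix takes nothing from calcium carbonate, kaolin, phthalo blue — only iron-oxide red, titanium dioxide. There the yellow component and hiding power constraints are tight.
Optimal quantities: iron-oxide red = 1 kg, titanium dioxide = 0.8376 kg.
Objective = 2.61·1 + 4.3·0.8376 = 6.2117.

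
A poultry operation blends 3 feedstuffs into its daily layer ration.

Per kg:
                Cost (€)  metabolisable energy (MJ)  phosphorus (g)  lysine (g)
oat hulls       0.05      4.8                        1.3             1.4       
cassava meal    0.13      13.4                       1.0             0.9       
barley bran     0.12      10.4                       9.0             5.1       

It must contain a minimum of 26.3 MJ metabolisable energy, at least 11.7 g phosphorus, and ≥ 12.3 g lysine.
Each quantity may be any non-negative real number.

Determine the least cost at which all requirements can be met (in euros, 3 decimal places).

€0.300

Let x1 = kg of oat hulls, x2 = kg of cassava meal, x3 = kg of barley bran.
min 0.05x1 + 0.13x2 + 0.12x3 with:
  4.8x1 + 13.4x2 + 10.4x3 ≥ 26.3   (metabolisable energy)
  1.3x1 + 1x2 + 9x3 ≥ 11.7   (phosphorus)
  1.4x1 + 0.9x2 + 5.1x3 ≥ 12.3   (lysine)
  x1, x2, x3 ≥ 0.
The cheapest feasible vertex uses only oat hulls, barley bran; cassava meal is not used. Binding constraints: metabolisable energy and lysine.
Optimal quantities: oat hulls = 0.626 kg, barley bran = 2.24 kg.
Objective = 0.05·0.626 + 0.12·2.24 = 0.30010.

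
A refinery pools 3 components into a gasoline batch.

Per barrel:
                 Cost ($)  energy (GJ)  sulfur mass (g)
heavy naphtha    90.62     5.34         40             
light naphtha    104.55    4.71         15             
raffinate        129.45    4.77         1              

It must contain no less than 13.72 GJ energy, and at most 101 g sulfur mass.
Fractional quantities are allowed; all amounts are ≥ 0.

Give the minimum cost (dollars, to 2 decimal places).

Set it up as a linear program. Let x1 = barrels of heavy naphtha, x2 = barrels of light naphtha, x3 = barrels of raffinate.
min 90.62x1 + 104.55x2 + 129.45x3 with:
  5.34x1 + 4.71x2 + 4.77x3 ≥ 13.72   (energy)
  40x1 + 15x2 + 1x3 ≤ 101   (sulfur mass)
  x1, x2, x3 ≥ 0.
The cheapest feasible vertex uses only heavy naphtha, light naphtha; raffinate is not used. Binding constraints: energy and sulfur mass.
So heavy naphtha = 2.4922 barrels, light naphtha = 0.08735 barrels.
Cost = 90.62·2.4922 + 104.55·0.08735 = 234.9756.

$234.98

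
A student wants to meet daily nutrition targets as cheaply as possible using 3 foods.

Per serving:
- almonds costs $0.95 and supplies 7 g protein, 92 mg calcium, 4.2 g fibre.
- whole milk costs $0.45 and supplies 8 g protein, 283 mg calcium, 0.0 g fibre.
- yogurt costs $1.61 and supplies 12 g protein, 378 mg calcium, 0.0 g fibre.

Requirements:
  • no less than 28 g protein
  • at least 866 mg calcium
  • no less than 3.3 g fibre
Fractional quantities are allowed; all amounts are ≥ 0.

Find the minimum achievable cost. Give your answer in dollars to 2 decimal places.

$2.01

Let x1 = servings of almonds, x2 = servings of whole milk, x3 = servings of yogurt.
Minimise 0.95x1 + 0.45x2 + 1.61x3 with:
  7x1 + 8x2 + 12x3 ≥ 28   (protein)
  92x1 + 283x2 + 378x3 ≥ 866   (calcium)
  4.2x1 ≥ 3.3   (fibre)
  x1, x2, x3 ≥ 0.
The cheapest feasible vertex uses only almonds, whole milk; yogurt is not used. Binding constraints: protein and fibre.
That vertex is x1 = 0.7857, x2 = 2.812.
Objective = 0.95·0.7857 + 0.45·2.812 = 2.0118.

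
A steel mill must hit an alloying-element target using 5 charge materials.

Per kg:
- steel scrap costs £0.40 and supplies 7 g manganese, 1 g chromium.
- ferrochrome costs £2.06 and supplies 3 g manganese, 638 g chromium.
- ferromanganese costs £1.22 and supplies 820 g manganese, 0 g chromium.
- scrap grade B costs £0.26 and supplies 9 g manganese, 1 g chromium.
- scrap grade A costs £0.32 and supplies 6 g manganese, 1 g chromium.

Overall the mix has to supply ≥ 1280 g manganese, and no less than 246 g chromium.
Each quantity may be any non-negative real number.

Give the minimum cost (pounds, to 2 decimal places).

£2.70

Set it up as a linear program. Let x1 = kg of steel scrap, x2 = kg of ferrochrome, x3 = kg of ferromanganese, x4 = kg of scrap grade B, x5 = kg of scrap grade A.
Minimise 0.4x1 + 2.06x2 + 1.22x3 + 0.26x4 + 0.32x5 subject to:
  7x1 + 3x2 + 820x3 + 9x4 + 6x5 ≥ 1280   (manganese)
  1x1 + 638x2 + 1x4 + 1x5 ≥ 246   (chromium)
  x1, x2, x3, x4, x5 ≥ 0.
The minimum-cost mix takes nothing from steel scrap, scrap grade B, scrap grade A — only ferrochrome, ferromanganese. Binding constraints: manganese and chromium.
So ferrochrome = 0.3856 kg, ferromanganese = 1.56 kg.
Total cost: 2.06·0.3856 + 1.22·1.56 = 2.6975.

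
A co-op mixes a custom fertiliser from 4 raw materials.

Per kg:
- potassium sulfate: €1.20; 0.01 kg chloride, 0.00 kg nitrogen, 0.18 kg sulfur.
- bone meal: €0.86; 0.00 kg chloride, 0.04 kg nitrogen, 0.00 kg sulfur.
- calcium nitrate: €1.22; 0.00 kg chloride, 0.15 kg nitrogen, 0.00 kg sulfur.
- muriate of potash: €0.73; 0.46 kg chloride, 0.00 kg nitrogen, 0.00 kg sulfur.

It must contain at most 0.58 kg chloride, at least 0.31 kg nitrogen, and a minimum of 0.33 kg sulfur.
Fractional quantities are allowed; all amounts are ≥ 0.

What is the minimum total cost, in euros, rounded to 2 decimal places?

€4.72

This is a linear program. Let x1 = kg of potassium sulfate, x2 = kg of bone meal, x3 = kg of calcium nitrate, x4 = kg of muriate of potash.
min 1.2x1 + 0.86x2 + 1.22x3 + 0.73x4 s.t.:
  0.01x1 + 0.46x4 ≤ 0.58   (chloride)
  0.04x2 + 0.15x3 ≥ 0.31   (nitrogen)
  0.18x1 ≥ 0.33   (sulfur)
  x1, x2, x3, x4 ≥ 0.
The cheapest feasible vertex uses only potassium sulfate, calcium nitrate; bone meal, muriate of potash are not used. The nitrogen and sulfur requirements are met with equality.
Solving gives x1 = 1.833, x3 = 2.067.
Cost = 1.2·1.833 + 1.22·2.067 = 4.7213.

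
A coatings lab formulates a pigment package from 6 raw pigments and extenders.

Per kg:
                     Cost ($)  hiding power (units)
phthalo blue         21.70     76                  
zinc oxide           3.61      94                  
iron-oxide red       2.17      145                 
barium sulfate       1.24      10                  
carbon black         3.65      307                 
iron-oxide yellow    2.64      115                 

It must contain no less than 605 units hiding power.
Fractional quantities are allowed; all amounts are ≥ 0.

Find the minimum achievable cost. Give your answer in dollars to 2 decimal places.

$7.19

Let x1 = kg of phthalo blue, x2 = kg of zinc oxide, x3 = kg of iron-oxide red, x4 = kg of barium sulfate, x5 = kg of carbon black, x6 = kg of iron-oxide yellow.
Minimise 21.7x1 + 3.61x2 + 2.17x3 + 1.24x4 + 3.65x5 + 2.64x6 s.t.:
  76x1 + 94x2 + 145x3 + 10x4 + 307x5 + 115x6 ≥ 605   (hiding power)
  x1, x2, x3, x4, x5, x6 ≥ 0.
The optimal basis is {carbon black}; phthalo blue, zinc oxide, iron-oxide red, barium sulfate, iron-oxide yellow drop out. Binding constraint: hiding power.
Solving gives x5 = 1.971.
Hence cost = 3.65·1.971 = $7.1942.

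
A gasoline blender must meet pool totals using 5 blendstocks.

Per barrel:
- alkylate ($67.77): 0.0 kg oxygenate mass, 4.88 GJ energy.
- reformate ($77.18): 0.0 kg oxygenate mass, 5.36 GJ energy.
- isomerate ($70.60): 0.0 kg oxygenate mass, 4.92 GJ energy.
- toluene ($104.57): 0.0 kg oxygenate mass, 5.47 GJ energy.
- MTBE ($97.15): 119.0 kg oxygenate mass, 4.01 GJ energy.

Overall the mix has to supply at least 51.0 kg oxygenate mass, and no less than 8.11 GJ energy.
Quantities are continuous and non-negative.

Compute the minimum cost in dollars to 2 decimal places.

$130.40

Let x1 = barrels of alkylate, x2 = barrels of reformate, x3 = barrels of isomerate, x4 = barrels of toluene, x5 = barrels of MTBE.
Minimise 67.77x1 + 77.18x2 + 70.6x3 + 104.57x4 + 97.15x5 subject to:
  119x5 ≥ 51   (oxygenate mass)
  4.88x1 + 5.36x2 + 4.92x3 + 5.47x4 + 4.01x5 ≥ 8.11   (energy)
  x1, x2, x3, x4, x5 ≥ 0.
The minimum-cost mix takes nothing from reformate, isomerate, toluene — only alkylate, MTBE. Binding constraints: oxygenate mass and energy.
Optimal quantities: alkylate = 1.30972 barrels, MTBE = 0.428571 barrels.
Objective = 67.77·1.30972 + 97.15·0.428571 = 130.3954.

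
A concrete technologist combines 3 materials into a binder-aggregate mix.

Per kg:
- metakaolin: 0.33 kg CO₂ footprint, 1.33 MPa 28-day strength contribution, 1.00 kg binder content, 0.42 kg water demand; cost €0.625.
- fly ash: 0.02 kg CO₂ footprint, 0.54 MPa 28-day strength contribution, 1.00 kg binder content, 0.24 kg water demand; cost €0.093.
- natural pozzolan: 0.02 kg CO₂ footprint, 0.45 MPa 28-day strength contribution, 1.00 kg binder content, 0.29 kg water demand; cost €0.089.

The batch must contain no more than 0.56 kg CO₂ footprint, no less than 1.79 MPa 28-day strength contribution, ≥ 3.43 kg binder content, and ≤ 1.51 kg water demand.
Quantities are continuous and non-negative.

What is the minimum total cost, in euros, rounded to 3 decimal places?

This is a linear program. Let x1 = kg of metakaolin, x2 = kg of fly ash, x3 = kg of natural pozzolan.
Minimise 0.625x1 + 0.093x2 + 0.089x3 s.t.:
  0.33x1 + 0.02x2 + 0.02x3 ≤ 0.56   (CO₂ footprint)
  1.33x1 + 0.54x2 + 0.45x3 ≥ 1.79   (28-day strength contribution)
  1x1 + 1x2 + 1x3 ≥ 3.43   (binder content)
  0.42x1 + 0.24x2 + 0.29x3 ≤ 1.51   (water demand)
  x1, x2, x3 ≥ 0.
The minimum-cost mix takes nothing from metakaolin — only fly ash, natural pozzolan. There the 28-day strength contribution and binder content constraints are tight.
Optimal quantities: fly ash = 2.739 kg, natural pozzolan = 0.6911 kg.
Objective = 0.093·2.739 + 0.089·0.6911 = 0.31623.

€0.316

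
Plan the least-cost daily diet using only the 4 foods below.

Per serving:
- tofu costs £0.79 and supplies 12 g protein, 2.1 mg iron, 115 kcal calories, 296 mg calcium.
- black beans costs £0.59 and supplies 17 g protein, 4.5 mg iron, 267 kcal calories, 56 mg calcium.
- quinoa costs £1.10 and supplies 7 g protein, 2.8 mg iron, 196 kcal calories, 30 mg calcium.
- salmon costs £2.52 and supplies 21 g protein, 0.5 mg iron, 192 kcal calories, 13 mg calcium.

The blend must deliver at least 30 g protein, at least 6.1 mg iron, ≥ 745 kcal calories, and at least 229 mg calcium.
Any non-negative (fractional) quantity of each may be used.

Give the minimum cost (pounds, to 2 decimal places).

This is a linear program. Let x1 = servings of tofu, x2 = servings of black beans, x3 = servings of quinoa, x4 = servings of salmon.
Minimise 0.79x1 + 0.59x2 + 1.1x3 + 2.52x4 s.t.:
  12x1 + 17x2 + 7x3 + 21x4 ≥ 30   (protein)
  2.1x1 + 4.5x2 + 2.8x3 + 0.5x4 ≥ 6.1   (iron)
  115x1 + 267x2 + 196x3 + 192x4 ≥ 745   (calories)
  296x1 + 56x2 + 30x3 + 13x4 ≥ 229   (calcium)
  x1, x2, x3, x4 ≥ 0.
The cheapest feasible vertex uses only tofu, black beans; quinoa, salmon are not used. The calories and calcium requirements are met with equality.
Solving gives x1 = 0.2676, x2 = 2.675.
Cost = 0.79·0.2676 + 0.59·2.675 = 1.7897.

£1.79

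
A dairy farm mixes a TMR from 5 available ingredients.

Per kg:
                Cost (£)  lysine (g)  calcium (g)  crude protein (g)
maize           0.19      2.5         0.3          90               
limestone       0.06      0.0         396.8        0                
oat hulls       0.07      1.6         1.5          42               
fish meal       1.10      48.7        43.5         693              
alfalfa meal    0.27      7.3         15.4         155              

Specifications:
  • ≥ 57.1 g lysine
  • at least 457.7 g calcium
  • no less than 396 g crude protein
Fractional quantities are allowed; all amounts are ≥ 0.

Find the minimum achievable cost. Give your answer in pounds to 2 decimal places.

This is a linear program. Let x1 = kg of maize, x2 = kg of limestone, x3 = kg of oat hulls, x4 = kg of fish meal, x5 = kg of alfalfa meal.
Minimise 0.19x1 + 0.06x2 + 0.07x3 + 1.1x4 + 0.27x5 subject to:
  2.5x1 + 1.6x3 + 48.7x4 + 7.3x5 ≥ 57.1   (lysine)
  0.3x1 + 396.8x2 + 1.5x3 + 43.5x4 + 15.4x5 ≥ 457.7   (calcium)
  90x1 + 42x3 + 693x4 + 155x5 ≥ 396   (crude protein)
  x1, x2, x3, x4, x5 ≥ 0.
The minimum-cost mix takes nothing from maize, oat hulls, alfalfa meal — only limestone, fish meal. The lysine and calcium requirements are met with equality.
So limestone = 1.025 kg, fish meal = 1.172 kg.
Hence cost = 0.06·1.025 + 1.1·1.172 = £1.3507.

£1.35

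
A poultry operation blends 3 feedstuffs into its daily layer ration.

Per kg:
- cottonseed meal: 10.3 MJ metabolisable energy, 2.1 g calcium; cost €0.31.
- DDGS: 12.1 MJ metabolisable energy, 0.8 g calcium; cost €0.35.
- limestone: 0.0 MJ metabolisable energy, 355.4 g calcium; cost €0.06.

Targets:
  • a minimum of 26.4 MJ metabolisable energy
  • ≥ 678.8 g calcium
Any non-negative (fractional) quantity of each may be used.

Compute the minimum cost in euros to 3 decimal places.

€0.878

Let x1 = kg of cottonseed meal, x2 = kg of DDGS, x3 = kg of limestone.
min 0.31x1 + 0.35x2 + 0.06x3 with:
  10.3x1 + 12.1x2 ≥ 26.4   (metabolisable energy)
  2.1x1 + 0.8x2 + 355.4x3 ≥ 678.8   (calcium)
  x1, x2, x3 ≥ 0.
The cheapest feasible vertex uses only DDGS, limestone; cottonseed meal is not used. There the metabolisable energy and calcium constraints are tight.
Optimal quantities: DDGS = 2.182 kg, limestone = 1.905 kg.
Total cost: 0.35·2.182 + 0.06·1.905 = 0.87800.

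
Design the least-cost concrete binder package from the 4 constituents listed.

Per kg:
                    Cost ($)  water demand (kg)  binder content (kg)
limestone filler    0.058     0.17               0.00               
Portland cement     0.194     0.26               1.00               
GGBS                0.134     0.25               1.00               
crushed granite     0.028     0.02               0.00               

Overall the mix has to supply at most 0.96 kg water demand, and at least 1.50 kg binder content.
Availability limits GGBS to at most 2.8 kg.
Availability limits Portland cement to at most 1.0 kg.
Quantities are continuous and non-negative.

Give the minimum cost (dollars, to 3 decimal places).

$0.201

Treat it as an LP. Let x1 = kg of limestone filler, x2 = kg of Portland cement, x3 = kg of GGBS, x4 = kg of crushed granite.
Minimise 0.058x1 + 0.194x2 + 0.134x3 + 0.028x4 subject to:
  0.17x1 + 0.26x2 + 0.25x3 + 0.02x4 ≤ 0.96   (water demand)
  1x2 + 1x3 ≥ 1.5   (binder content)
  x3 ≤ 2.8
  x2 ≤ 1
  x1, x2, x3, x4 ≥ 0.
The optimal basis is {GGBS}; limestone filler, Portland cement, crushed granite drop out. The binder content requirement is met with equality.
So GGBS = 1.5 kg.
Total cost: 0.134·1.5 = 0.20100.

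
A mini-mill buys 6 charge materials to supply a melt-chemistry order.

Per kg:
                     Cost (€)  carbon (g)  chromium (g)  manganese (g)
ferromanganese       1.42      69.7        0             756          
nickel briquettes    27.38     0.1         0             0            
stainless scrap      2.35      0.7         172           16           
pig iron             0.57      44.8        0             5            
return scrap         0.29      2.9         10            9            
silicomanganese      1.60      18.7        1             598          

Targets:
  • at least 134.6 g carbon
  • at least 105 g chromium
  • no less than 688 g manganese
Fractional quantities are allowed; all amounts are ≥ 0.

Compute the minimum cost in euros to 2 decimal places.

Treat it as an LP. Let x1 = kg of ferromanganese, x2 = kg of nickel briquettes, x3 = kg of stainless scrap, x4 = kg of pig iron, x5 = kg of return scrap, x6 = kg of silicomanganese.
Minimize 1.42x1 + 27.38x2 + 2.35x3 + 0.57x4 + 0.29x5 + 1.6x6 s.t.:
  69.7x1 + 0.1x2 + 0.7x3 + 44.8x4 + 2.9x5 + 18.7x6 ≥ 134.6   (carbon)
  172x3 + 10x5 + 1x6 ≥ 105   (chromium)
  756x1 + 16x3 + 5x4 + 9x5 + 598x6 ≥ 688   (manganese)
  x1, x2, x3, x4, x5, x6 ≥ 0.
At the optimum only ferromanganese, stainless scrap, pig iron are positive (nickel briquettes, return scrap, silicomanganese = 0). There the carbon, chromium, manganese constraints are tight.
Solving gives x1 = 0.8864, x3 = 0.6105, x4 = 1.616.
Cost = 1.42·0.8864 + 2.35·0.6105 + 0.57·1.616 = 3.6145.

€3.61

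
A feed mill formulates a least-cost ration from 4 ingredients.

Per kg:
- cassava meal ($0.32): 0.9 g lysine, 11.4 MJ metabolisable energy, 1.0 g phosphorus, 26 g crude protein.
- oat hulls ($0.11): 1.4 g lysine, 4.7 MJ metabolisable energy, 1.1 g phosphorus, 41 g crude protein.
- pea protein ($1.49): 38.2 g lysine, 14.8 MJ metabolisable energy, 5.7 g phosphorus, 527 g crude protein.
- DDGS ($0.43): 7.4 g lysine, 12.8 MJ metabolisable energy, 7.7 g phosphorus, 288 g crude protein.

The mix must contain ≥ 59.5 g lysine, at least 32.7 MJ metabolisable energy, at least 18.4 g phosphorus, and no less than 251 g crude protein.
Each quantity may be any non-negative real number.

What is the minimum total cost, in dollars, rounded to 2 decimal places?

$2.52

Let x1 = kg of cassava meal, x2 = kg of oat hulls, x3 = kg of pea protein, x4 = kg of DDGS.
Minimize 0.32x1 + 0.11x2 + 1.49x3 + 0.43x4 subject to:
  0.9x1 + 1.4x2 + 38.2x3 + 7.4x4 ≥ 59.5   (lysine)
  11.4x1 + 4.7x2 + 14.8x3 + 12.8x4 ≥ 32.7   (metabolisable energy)
  1x1 + 1.1x2 + 5.7x3 + 7.7x4 ≥ 18.4   (phosphorus)
  26x1 + 41x2 + 527x3 + 288x4 ≥ 251   (crude protein)
  x1, x2, x3, x4 ≥ 0.
The optimal basis is {pea protein, DDGS}; cassava meal, oat hulls drop out. There the lysine and phosphorus constraints are tight.
Optimal quantities: pea protein = 1.2779 kg, DDGS = 1.4436 kg.
Objective = 1.49·1.2779 + 0.43·1.4436 = 2.5248.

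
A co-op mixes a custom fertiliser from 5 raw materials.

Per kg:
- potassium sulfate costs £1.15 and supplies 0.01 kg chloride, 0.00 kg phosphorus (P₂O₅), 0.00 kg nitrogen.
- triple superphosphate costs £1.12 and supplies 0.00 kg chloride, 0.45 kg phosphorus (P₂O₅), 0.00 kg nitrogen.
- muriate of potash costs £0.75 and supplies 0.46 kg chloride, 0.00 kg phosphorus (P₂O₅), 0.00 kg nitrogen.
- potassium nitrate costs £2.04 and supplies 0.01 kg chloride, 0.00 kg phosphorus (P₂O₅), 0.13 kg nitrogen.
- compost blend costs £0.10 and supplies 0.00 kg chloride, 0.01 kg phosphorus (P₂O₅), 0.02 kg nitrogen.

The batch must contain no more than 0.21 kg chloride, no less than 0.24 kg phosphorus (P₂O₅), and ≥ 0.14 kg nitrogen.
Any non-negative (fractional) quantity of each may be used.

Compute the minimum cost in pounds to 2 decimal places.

Treat it as an LP. Let x1 = kg of potassium sulfate, x2 = kg of triple superphosphate, x3 = kg of muriate of potash, x4 = kg of potassium nitrate, x5 = kg of compost blend.
Minimise 1.15x1 + 1.12x2 + 0.75x3 + 2.04x4 + 0.1x5 subject to:
  0.01x1 + 0.46x3 + 0.01x4 ≤ 0.21   (chloride)
  0.45x2 + 0.01x5 ≥ 0.24   (phosphorus (P₂O₅))
  0.13x4 + 0.02x5 ≥ 0.14   (nitrogen)
  x1, x2, x3, x4, x5 ≥ 0.
The cheapest feasible vertex uses only triple superphosphate, compost blend; potassium sulfate, muriate of potash, potassium nitrate are not used. Binding constraints: phosphorus (P₂O₅) and nitrogen.
Solving gives x2 = 0.3778, x5 = 7.
Cost = 1.12·0.3778 + 0.1·7 = 1.1231.

£1.12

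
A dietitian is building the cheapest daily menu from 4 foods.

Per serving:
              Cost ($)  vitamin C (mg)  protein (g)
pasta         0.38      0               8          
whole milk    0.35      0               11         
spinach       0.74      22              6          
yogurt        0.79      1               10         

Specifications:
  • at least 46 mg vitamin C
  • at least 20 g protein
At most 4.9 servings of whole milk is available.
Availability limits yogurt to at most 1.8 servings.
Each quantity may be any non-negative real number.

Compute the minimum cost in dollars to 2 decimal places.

$1.78

Let x1 = servings of pasta, x2 = servings of whole milk, x3 = servings of spinach, x4 = servings of yogurt.
Minimize 0.38x1 + 0.35x2 + 0.74x3 + 0.79x4 subject to:
  22x3 + 1x4 ≥ 46   (vitamin C)
  8x1 + 11x2 + 6x3 + 10x4 ≥ 20   (protein)
  x2 ≤ 4.9
  x4 ≤ 1.8
  x1, x2, x3, x4 ≥ 0.
The optimal basis is {whole milk, spinach}; pasta, yogurt drop out. There the vitamin C and protein constraints are tight.
Solving gives x2 = 0.6777, x3 = 2.091.
Objective = 0.35·0.6777 + 0.74·2.091 = 1.7845.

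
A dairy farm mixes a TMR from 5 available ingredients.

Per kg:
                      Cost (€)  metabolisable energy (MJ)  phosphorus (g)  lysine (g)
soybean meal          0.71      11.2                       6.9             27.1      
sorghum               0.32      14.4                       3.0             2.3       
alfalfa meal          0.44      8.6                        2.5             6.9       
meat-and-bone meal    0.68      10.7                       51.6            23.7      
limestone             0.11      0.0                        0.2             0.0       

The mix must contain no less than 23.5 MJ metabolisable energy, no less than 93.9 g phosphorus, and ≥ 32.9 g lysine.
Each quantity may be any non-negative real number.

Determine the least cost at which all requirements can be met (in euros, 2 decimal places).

€1.32

Treat it as an LP. Let x1 = kg of soybean meal, x2 = kg of sorghum, x3 = kg of alfalfa meal, x4 = kg of meat-and-bone meal, x5 = kg of limestone.
Minimize 0.71x1 + 0.32x2 + 0.44x3 + 0.68x4 + 0.11x5 subject to:
  11.2x1 + 14.4x2 + 8.6x3 + 10.7x4 ≥ 23.5   (metabolisable energy)
  6.9x1 + 3x2 + 2.5x3 + 51.6x4 + 0.2x5 ≥ 93.9   (phosphorus)
  27.1x1 + 2.3x2 + 6.9x3 + 23.7x4 ≥ 32.9   (lysine)
  x1, x2, x3, x4, x5 ≥ 0.
At the optimum only sorghum, meat-and-bone meal are positive (soybean meal, alfalfa meal, limestone = 0). There the metabolisable energy and phosphorus constraints are tight.
Solving gives x2 = 0.2924, x4 = 1.803.
Cost = 0.32·0.2924 + 0.68·1.803 = 1.3196.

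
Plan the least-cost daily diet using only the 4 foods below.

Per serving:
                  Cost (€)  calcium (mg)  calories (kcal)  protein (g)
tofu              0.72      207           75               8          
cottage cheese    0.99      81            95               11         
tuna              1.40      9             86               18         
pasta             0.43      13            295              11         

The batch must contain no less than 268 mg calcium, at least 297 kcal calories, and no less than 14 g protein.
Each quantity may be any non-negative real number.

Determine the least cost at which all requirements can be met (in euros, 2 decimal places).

This is a linear program. Let x1 = servings of tofu, x2 = servings of cottage cheese, x3 = servings of tuna, x4 = servings of pasta.
Minimise 0.72x1 + 0.99x2 + 1.4x3 + 0.43x4 subject to:
  207x1 + 81x2 + 9x3 + 13x4 ≥ 268   (calcium)
  75x1 + 95x2 + 86x3 + 295x4 ≥ 297   (calories)
  8x1 + 11x2 + 18x3 + 11x4 ≥ 14   (protein)
  x1, x2, x3, x4 ≥ 0.
The minimum-cost mix takes nothing from cottage cheese, tuna — only tofu, pasta. Binding constraints: calcium and calories.
Solving gives x1 = 1.251, x4 = 0.6886.
Total cost: 0.72·1.251 + 0.43·0.6886 = 1.1968.

€1.20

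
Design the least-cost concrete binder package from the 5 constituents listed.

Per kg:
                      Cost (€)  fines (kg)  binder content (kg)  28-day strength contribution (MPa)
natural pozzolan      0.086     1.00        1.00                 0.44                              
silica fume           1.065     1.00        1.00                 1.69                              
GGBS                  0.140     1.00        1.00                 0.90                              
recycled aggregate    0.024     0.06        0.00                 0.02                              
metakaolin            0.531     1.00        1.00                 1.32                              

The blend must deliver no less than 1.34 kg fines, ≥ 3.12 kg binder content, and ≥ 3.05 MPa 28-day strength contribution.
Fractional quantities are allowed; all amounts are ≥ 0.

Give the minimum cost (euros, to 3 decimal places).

Let x1 = kg of natural pozzolan, x2 = kg of silica fume, x3 = kg of GGBS, x4 = kg of recycled aggregate, x5 = kg of metakaolin.
Minimize 0.086x1 + 1.065x2 + 0.14x3 + 0.024x4 + 0.531x5 s.t.:
  1x1 + 1x2 + 1x3 + 0.06x4 + 1x5 ≥ 1.34   (fines)
  1x1 + 1x2 + 1x3 + 1x5 ≥ 3.12   (binder content)
  0.44x1 + 1.69x2 + 0.9x3 + 0.02x4 + 1.32x5 ≥ 3.05   (28-day strength contribution)
  x1, x2, x3, x4, x5 ≥ 0.
The minimum-cost mix takes nothing from natural pozzolan, silica fume, recycled aggregate, metakaolin — only GGBS. Binding constraint: 28-day strength contribution.
Optimal quantities: GGBS = 3.389 kg.
Cost = 0.14·3.389 = 0.47446.

€0.474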